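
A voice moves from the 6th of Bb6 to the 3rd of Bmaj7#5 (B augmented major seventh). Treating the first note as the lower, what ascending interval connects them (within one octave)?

Bb6 has G as its 6th, and Bmaj7#5 (B augmented major seventh) has D# as its 3rd.
G up to D# is 8 semitones, a half step wider than a perfect fifth, so the interval is augmented.

A5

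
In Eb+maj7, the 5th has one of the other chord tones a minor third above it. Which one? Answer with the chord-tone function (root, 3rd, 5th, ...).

Eb augmented major seventh: Eb-G-B-D.
The 5th is B. A minor third above B is D.
D is the chord's 7th.

7th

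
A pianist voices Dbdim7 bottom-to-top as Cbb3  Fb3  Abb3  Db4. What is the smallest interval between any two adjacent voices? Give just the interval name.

minor third

Adjacent intervals: Cbb3→Fb3 = augmented fourth; Fb3→Abb3 = minor third; Abb3→Db4 = augmented fourth.
The smallest is Fb3 to Abb3, a minor third (3 semitones).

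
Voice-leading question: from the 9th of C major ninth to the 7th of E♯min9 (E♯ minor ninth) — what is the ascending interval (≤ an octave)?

C major ninth has D as its 9th, and E♯min9 (E♯ minor ninth) has D♯ as its 7th.
From D to D♯: 1 semitone over a unison = augmented.

augmented 1st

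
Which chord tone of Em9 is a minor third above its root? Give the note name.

G

Spelling the chord: E, G, B, D, F#.
The root is E. A minor third above E is G.
G is the chord's 3rd.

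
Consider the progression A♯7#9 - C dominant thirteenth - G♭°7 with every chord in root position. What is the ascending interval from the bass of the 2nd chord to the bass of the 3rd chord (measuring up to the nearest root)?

diminished 5th

The roots are C and G♭.
5 letter names make it a fifth; at 6 semitones (a half step narrower than perfect) the quality is diminished.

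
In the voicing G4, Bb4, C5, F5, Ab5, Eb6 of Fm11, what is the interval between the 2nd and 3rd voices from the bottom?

major second

Those voices are Bb4 and C5.
Bb up to C spans 2 letter names and 2 semitones — a major second.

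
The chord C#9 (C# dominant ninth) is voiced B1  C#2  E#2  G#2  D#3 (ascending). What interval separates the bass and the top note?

major 10th

The outer voices are B1 and D#3.
B up to D# spans 10 letter names and 16 semitones — a major tenth.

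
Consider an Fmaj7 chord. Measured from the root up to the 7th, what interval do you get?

major seventh

FΔ7 (F major seventh) is spelled F-A-C-E.
Root = F; 7th = E.
Counting 7 letters and 11 half steps from F gives a major seventh.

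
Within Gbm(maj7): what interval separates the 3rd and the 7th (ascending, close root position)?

GbmM7: Gb Bbb Db F.
So we need the interval from Bbb up to F.
From Bbb to F: 8 semitones over a fifth = augmented.

augmented fifth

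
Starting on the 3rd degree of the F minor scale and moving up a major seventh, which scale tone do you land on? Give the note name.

G

The scale is F G Ab Bb C Db Eb.
The 3rd degree is Ab; a major seventh above that is G — scale degree 2.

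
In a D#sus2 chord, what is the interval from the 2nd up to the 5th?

perfect 4th

Spelling the chord: D#-E#-A#.
The 2nd is E# and the 5th is A#.
Counting 4 letters and 5 half steps from E# gives a perfect fourth.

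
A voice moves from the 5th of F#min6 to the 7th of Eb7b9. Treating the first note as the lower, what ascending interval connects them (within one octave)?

The 5th of F#min6 is C#; the 7th of Eb7b9 is Db.
2 letter names make it a second; at 0 semitones (a whole step narrower than major) the quality is diminished.

diminished second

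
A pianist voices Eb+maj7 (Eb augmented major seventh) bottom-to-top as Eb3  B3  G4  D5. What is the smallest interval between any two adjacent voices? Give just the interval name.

perfect fifth

Adjacent intervals: Eb3→B3 = augmented fifth; B3→G4 = minor sixth; G4→D5 = perfect fifth.
The smallest is G4 to D5, a perfect fifth (7 semitones).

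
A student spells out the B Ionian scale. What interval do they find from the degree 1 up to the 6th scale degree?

M6

B major: B C♯ D♯ E F♯ G♯ A♯.
The degree 1 is B and the degree 6 is G♯.
B up to G♯ spans 6 letter names and 9 semitones — a major sixth.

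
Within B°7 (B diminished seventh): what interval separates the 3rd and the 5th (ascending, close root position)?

minor third

The chord tones of Bdim7 (B diminished seventh) are B D F Ab.
The 3rd is D and the 5th is F.
3 letter names make it a third; at 3 semitones (a half step narrower than major) the quality is minor.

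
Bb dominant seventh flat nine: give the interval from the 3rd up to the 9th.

diminished seventh

Bb7b9: Bb, D, F, Ab, Cb.
So we need the interval from D up to Cb.
7 letter names make it a seventh; at 9 semitones (a whole step narrower than major) the quality is diminished.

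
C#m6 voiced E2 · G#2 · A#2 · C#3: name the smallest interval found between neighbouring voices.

Adjacent intervals: E2→G#2 = major third; G#2→A#2 = major second; A#2→C#3 = minor third.
The smallest is G#2 to A#2, a major second (2 semitones).

major second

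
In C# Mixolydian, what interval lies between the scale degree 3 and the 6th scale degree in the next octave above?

C# mixolydian: C# D# E# F# G# A# B.
That puts E# below A#.
From E# to A# is 17 semitones, exactly the perfect eleventh.

P11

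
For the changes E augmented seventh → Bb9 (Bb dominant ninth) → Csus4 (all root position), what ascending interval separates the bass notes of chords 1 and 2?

The roots are E and Bb.
From E to Bb: 6 semitones over a fifth = diminished.

diminished fifth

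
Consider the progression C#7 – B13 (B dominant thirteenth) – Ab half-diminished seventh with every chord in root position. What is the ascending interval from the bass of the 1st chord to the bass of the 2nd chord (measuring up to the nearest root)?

The roots are C# and B.
7 letter names make it a seventh; at 10 semitones (a half step narrower than major) the quality is minor.

minor seventh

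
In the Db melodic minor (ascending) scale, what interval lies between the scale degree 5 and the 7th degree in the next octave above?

major 10th

The scale runs Db Eb Fb Gb Ab Bb C.
So we need the interval from Ab up to C.
From Ab to C is 16 semitones, exactly the major tenth.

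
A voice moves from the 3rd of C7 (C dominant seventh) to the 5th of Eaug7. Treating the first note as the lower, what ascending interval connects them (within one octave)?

augmented fifth

C7 (C dominant seventh) has E as its 3rd, and Eaug7 has B♯ as its 5th.
From E to B♯: 8 semitones over a fifth = augmented.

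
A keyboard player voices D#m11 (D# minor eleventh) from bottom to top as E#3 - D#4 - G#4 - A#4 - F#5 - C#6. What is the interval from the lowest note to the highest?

m20

The outer voices are E#3 and C#6.
E# up to C# is 32 semitones, a half step narrower than a major 20th, so the interval is minor.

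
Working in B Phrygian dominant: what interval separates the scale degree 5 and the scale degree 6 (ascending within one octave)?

minor second

The scale runs B C D# E F# G A.
Scale degree 5 = F#; 6th scale degree = G.
2 letter names make it a second; at 1 semitone (a half step narrower than major) the quality is minor.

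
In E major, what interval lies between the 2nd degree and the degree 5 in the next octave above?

E major: E F# G# A B C# D#.
That puts F# below B.
Counting 11 letters and 17 half steps from F# gives a perfect eleventh.

P11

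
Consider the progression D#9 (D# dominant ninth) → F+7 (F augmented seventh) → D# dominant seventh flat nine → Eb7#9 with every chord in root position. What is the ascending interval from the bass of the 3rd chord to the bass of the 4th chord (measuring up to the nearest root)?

The roots are D# and Eb.
2 letter names make it a second; at 0 semitones (a whole step narrower than major) the quality is diminished.

diminished second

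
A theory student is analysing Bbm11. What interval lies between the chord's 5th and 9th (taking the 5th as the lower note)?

Spelling the chord: Bb–Db–F–Ab–C–Eb.
5th = F; 9th = C.
From F to C is 7 semitones, exactly the perfect fifth.

P5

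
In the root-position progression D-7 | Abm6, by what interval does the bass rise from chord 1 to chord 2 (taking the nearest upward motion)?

The roots are D and Ab.
5 letter names make it a fifth; at 6 semitones (a half step narrower than perfect) the quality is diminished.

diminished fifth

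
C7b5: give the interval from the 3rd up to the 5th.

diminished 3rd

C7b5 (C dominant seventh flat five) is spelled C-E-Gb-Bb.
The 3rd is E and the 5th is Gb.
E up to Gb is 2 semitones, a whole step narrower than a major third, so the interval is diminished.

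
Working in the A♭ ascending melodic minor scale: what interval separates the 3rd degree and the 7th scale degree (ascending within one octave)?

A♭ melodic minor: A♭ B♭ C♭ D♭ E♭ F G.
That puts C♭ below G.
C♭ up to G is 8 semitones, a half step wider than a perfect fifth, so the interval is augmented.

A5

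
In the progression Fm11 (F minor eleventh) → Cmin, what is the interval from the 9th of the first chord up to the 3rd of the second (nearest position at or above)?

Fm11 (F minor eleventh) has G as its 9th, and Cmin has Eb as its 3rd.
From G to Eb: 8 semitones over a sixth = minor.

minor sixth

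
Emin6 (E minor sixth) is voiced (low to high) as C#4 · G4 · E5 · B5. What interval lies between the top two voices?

perfect fifth

Those voices are E5 and B5.
From E to B is 7 semitones, exactly the perfect fifth.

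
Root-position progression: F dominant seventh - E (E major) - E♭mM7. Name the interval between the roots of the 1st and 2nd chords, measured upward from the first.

The roots are F and E.
Counting 7 letters and 11 half steps from F gives a major seventh.

major seventh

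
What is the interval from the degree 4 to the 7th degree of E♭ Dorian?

The scale runs E♭ F G♭ A♭ B♭ C D♭.
The degree 4 is A♭ and the 7th scale degree is D♭.
Counting 4 letters and 5 half steps from A♭ gives a perfect fourth.

perfect 4th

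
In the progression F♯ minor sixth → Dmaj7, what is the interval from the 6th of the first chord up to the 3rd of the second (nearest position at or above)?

The 6th of F♯ minor sixth is D♯; the 3rd of Dmaj7 is F♯.
D♯ up to F♯ is 3 semitones, a half step narrower than a major third, so the interval is minor.

m3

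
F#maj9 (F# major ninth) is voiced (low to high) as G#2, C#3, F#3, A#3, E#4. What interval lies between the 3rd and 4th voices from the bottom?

Those voices are F#3 and A#3.
Counting 3 letters and 4 half steps from F# gives a major third.

major third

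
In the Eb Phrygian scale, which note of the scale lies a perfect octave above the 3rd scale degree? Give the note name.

The scale is Eb Fb Gb Ab Bb Cb Db.
The 3rd scale degree is Gb; a perfect octave above that is Gb — scale degree 3.

Gb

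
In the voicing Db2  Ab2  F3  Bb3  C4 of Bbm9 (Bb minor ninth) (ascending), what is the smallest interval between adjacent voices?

major second

Adjacent intervals: Db2→Ab2 = perfect fifth; Ab2→F3 = major sixth; F3→Bb3 = perfect fourth; Bb3→C4 = major second.
The smallest is Bb3 to C4, a major second (2 semitones).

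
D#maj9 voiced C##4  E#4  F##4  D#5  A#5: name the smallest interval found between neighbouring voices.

major second

Adjacent intervals: C##4→E#4 = minor third; E#4→F##4 = major second; F##4→D#5 = minor sixth; D#5→A#5 = perfect fifth.
The smallest is E#4 to F##4, a major second (2 semitones).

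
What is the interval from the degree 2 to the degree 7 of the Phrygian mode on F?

M6

F phrygian: F Gb Ab Bb C Db Eb.
That puts Gb below Eb.
Counting 6 letters and 9 half steps from Gb gives a major sixth.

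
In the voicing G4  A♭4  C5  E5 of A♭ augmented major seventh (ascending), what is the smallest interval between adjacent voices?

minor 2nd

Adjacent intervals: G4→A♭4 = minor second; A♭4→C5 = major third; C5→E5 = major third.
The smallest is G4 to A♭4, a minor second (1 semitone).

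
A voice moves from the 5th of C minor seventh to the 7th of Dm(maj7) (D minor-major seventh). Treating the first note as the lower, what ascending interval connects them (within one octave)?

The 5th of C minor seventh is G; the 7th of Dm(maj7) (D minor-major seventh) is C#.
G up to C# is 6 semitones, a half step wider than a perfect fourth, so the interval is augmented.

augmented fourth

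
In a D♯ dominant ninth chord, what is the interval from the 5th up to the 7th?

Spelling the chord: D♯, F𝄪, A♯, C♯, E♯.
That puts A♯ below C♯.
3 letter names make it a third; at 3 semitones (a half step narrower than major) the quality is minor.

minor 3rd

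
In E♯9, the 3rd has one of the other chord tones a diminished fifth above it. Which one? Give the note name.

D#

The chord tones of E♯9 are E♯–G𝄪–B♯–D♯–F𝄪.
The 3rd is G𝄪. A diminished fifth above G𝄪 is D♯.
D♯ is the chord's 7th.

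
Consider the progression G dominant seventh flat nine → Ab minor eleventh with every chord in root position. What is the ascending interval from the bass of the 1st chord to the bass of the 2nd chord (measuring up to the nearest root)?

minor second

The roots are G and Ab.
From G to Ab: 1 semitone over a second = minor.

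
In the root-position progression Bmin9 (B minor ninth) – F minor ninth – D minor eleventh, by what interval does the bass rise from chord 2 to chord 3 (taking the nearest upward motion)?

major sixth

The roots are F and D.
From F to D is 9 semitones, exactly the major sixth.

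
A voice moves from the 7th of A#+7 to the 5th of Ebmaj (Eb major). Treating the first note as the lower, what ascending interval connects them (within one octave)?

A#+7 has G# as its 7th, and Ebmaj (Eb major) has Bb as its 5th.
From G# to Bb: 2 semitones over a third = diminished.

diminished 3rd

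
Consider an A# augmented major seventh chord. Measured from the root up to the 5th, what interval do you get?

augmented fifth

The chord tones of A#maj7#5 are A# C## E## G##.
That puts A# below E##.
From A# to E##: 8 semitones over a fifth = augmented.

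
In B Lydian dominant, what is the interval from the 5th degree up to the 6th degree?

B lydian dominant: B C# D# E# F# G# A.
5th degree = F#; 6th scale degree = G#.
From F# to G# is 2 semitones, exactly the major second.

major 2nd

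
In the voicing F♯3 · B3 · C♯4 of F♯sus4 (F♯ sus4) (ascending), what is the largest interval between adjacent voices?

perfect 4th

Adjacent intervals: F♯3→B3 = perfect fourth; B3→C♯4 = major second.
The largest is F♯3 to B3, a perfect fourth (5 semitones).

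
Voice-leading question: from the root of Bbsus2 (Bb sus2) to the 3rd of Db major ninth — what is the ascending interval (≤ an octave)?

perfect fifth

The root of Bbsus2 (Bb sus2) is Bb; the 3rd of Db major ninth is F.
From Bb to F is 7 semitones, exactly the perfect fifth.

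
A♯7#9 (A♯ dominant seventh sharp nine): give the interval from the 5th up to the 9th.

A♯7#9: A♯–C𝄪–E♯–G♯–B𝄪.
The 5th is E♯ and the 9th is B𝄪.
From E♯ to B𝄪: 8 semitones over a fifth = augmented.

augmented 5th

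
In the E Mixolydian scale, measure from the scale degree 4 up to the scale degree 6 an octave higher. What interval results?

major 10th

The scale runs E F# G# A B C# D.
Scale degree 4 = A; degree 6 (up an octave) = C#.
From A to C# is 16 semitones, exactly the major tenth.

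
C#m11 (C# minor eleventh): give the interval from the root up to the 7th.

The chord tones of C#m11 (C# minor eleventh) are C# E G# B D# F#.
The root is C# and the 7th is B.
C# up to B is 10 semitones, a half step narrower than a major seventh, so the interval is minor.

minor seventh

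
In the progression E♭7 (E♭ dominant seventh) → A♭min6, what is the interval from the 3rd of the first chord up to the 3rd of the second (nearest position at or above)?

d4

E♭7 (E♭ dominant seventh) has G as its 3rd, and A♭min6 has C♭ as its 3rd.
G up to C♭ is 4 semitones, a half step narrower than a perfect fourth, so the interval is diminished.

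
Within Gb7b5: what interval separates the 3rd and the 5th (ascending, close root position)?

Spelling the chord: Gb Bb Dbb Fb.
So we need the interval from Bb up to Dbb.
From Bb to Dbb: 2 semitones over a third = diminished.

diminished third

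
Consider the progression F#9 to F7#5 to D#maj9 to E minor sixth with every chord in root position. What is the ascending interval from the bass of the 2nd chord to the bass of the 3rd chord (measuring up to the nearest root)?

The roots are F and D#.
From F to D#: 10 semitones over a sixth = augmented.

A6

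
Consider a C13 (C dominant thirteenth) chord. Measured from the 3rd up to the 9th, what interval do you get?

C13 is spelled C E G B♭ D A.
The 3rd is E and the 9th is D.
7 letter names make it a seventh; at 10 semitones (a half step narrower than major) the quality is minor.

minor seventh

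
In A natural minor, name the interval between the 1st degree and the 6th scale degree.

A natural minor: A B C D E F G.
So we need the interval from A up to F.
From A to F: 8 semitones over a sixth = minor.

minor sixth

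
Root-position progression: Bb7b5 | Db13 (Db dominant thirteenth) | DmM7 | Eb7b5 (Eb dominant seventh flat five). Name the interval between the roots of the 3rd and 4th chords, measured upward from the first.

m2

The roots are D and Eb.
D up to Eb is 1 semitone, a half step narrower than a major second, so the interval is minor.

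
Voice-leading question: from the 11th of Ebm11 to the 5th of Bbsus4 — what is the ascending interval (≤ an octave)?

major 6th

The 11th of Ebm11 is Ab; the 5th of Bbsus4 is F.
Ab up to F spans 6 letter names and 9 semitones — a major sixth.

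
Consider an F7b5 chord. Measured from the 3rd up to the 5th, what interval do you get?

d3

F7b5 is spelled F-A-Cb-Eb.
3rd = A; 5th = Cb.
A up to Cb is 2 semitones, a whole step narrower than a major third, so the interval is diminished.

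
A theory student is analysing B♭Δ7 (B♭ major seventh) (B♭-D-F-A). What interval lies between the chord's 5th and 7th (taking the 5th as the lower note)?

major 3rd

So we need the interval from F up to A.
From F to A is 4 semitones, exactly the major third.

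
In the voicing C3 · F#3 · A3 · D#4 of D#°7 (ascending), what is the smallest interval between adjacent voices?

minor third

Adjacent intervals: C3→F#3 = augmented fourth; F#3→A3 = minor third; A3→D#4 = augmented fourth.
The smallest is F#3 to A3, a minor third (3 semitones).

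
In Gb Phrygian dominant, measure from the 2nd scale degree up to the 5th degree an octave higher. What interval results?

augmented eleventh

Spelling Gb Phrygian dominant: Gb Abb Bb Cb Db Ebb Fb.
So we need the interval from Abb up to Db.
11 letter names make it an eleventh; at 18 semitones (a half step wider than perfect) the quality is augmented.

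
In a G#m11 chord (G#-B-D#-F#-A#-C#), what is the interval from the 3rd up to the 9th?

That puts B below A#.
From B to A# is 11 semitones, exactly the major seventh.

major seventh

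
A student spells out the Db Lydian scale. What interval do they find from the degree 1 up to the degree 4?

augmented fourth

Db lydian: Db Eb F G Ab Bb C.
That puts Db below G.
From Db to G: 6 semitones over a fourth = augmented.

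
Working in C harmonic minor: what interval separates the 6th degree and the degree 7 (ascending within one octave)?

A2

C harmonic minor: C D Eb F G Ab B.
That puts Ab below B.
From Ab to B: 3 semitones over a second = augmented.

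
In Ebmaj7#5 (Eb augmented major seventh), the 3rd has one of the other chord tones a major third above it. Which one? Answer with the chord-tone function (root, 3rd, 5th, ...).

The chord tones of Eb augmented major seventh are Eb G B D.
The 3rd is G. A major third above G is B.
B is the chord's 5th.

5th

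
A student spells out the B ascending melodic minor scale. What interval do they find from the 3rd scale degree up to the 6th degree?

augmented 4th

Spelling the B ascending melodic minor scale: B C♯ D E F♯ G♯ A♯.
3rd scale degree = D; 6th degree = G♯.
From D to G♯: 6 semitones over a fourth = augmented.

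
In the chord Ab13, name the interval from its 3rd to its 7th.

The chord tones of Ab13 are Ab–C–Eb–Gb–Bb–F.
So we need the interval from C up to Gb.
C up to Gb is 6 semitones, a half step narrower than a perfect fifth, so the interval is diminished.

diminished fifth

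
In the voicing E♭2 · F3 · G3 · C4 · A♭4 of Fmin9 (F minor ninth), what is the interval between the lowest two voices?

major ninth

Those voices are E♭2 and F3.
From E♭ to F is 14 semitones, exactly the major ninth.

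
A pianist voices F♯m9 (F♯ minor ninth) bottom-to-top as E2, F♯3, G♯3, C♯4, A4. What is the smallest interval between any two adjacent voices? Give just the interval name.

M2

Adjacent intervals: E2→F♯3 = major ninth; F♯3→G♯3 = major second; G♯3→C♯4 = perfect fourth; C♯4→A4 = minor sixth.
The smallest is F♯3 to G♯3, a major second (2 semitones).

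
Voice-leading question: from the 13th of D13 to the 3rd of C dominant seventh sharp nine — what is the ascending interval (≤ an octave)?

D13 has B as its 13th, and C dominant seventh sharp nine has E as its 3rd.
Counting 4 letters and 5 half steps from B gives a perfect fourth.

perfect fourth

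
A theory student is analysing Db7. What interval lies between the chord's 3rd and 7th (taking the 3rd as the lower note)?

diminished fifth

Spelling the chord: Db-F-Ab-Cb.
3rd = F; 7th = Cb.
5 letter names make it a fifth; at 6 semitones (a half step narrower than perfect) the quality is diminished.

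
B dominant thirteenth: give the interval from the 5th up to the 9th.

Spelling the chord: B–D#–F#–A–C#–G#.
That puts F# below C#.
From F# to C# is 7 semitones, exactly the perfect fifth.

perfect 5th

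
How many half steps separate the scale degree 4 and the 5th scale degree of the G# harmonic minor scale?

2

The scale is G# A# B C# D# E F##.
C# up to D# is a major second — 2 semitones.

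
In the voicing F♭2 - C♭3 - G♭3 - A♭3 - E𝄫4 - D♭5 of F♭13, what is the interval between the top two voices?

M7

Those voices are E𝄫4 and D♭5.
E𝄫 up to D♭ spans 7 letter names and 11 semitones — a major seventh.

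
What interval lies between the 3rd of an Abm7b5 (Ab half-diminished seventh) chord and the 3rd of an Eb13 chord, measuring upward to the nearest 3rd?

A5

Abm7b5 (Ab half-diminished seventh) has Cb as its 3rd, and Eb13 has G as its 3rd.
5 letter names make it a fifth; at 8 semitones (a half step wider than perfect) the quality is augmented.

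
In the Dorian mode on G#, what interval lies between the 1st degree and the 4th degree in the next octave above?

G# dorian: G# A# B C# D# E# F#.
So we need the interval from G# up to C#.
Counting 11 letters and 17 half steps from G# gives a perfect eleventh.

P11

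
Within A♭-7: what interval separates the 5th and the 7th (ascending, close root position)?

A♭min7 is spelled A♭–C♭–E♭–G♭.
That puts E♭ below G♭.
3 letter names make it a third; at 3 semitones (a half step narrower than major) the quality is minor.

minor third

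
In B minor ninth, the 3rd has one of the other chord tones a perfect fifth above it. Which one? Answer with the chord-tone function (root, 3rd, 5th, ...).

Bm9: B-D-F#-A-C#.
The 3rd is D. A perfect fifth above D is A.
A is the chord's 7th.

7th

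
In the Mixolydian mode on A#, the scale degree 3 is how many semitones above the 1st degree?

The scale is A# B# C## D# E# F## G#.
A# up to C## is a major third — 4 semitones.

4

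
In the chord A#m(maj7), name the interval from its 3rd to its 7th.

augmented fifth

The chord tones of A#mM7 (A# minor-major seventh) are A#–C#–E#–G##.
So we need the interval from C# up to G##.
From C# to G##: 8 semitones over a fifth = augmented.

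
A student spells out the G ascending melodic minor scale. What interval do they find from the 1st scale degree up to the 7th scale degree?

major seventh

Spelling the G ascending melodic minor scale: G A Bb C D E F#.
1st scale degree = G; 7th degree = F#.
From G to F# is 11 semitones, exactly the major seventh.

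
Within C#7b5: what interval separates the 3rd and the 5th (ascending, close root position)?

C# dominant seventh flat five is spelled C#, E#, G, B.
That puts E# below G.
E# up to G is 2 semitones, a whole step narrower than a major third, so the interval is diminished.

d3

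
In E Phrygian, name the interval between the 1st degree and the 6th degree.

E phrygian: E F G A B C D.
So we need the interval from E up to C.
From E to C: 8 semitones over a sixth = minor.

minor sixth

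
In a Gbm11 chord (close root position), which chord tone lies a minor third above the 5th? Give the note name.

Fb

Gbm11: Gb, Bbb, Db, Fb, Ab, Cb.
The 5th is Db. A minor third above Db is Fb.
Fb is the chord's 7th.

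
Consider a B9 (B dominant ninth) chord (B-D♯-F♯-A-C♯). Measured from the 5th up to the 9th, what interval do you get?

perfect fifth

5th = F♯; 9th = C♯.
F♯ up to C♯ spans 5 letter names and 7 semitones — a perfect fifth.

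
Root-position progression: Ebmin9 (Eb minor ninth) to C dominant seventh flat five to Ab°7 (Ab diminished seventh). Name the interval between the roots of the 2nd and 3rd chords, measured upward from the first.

minor sixth

The roots are C and Ab.
6 letter names make it a sixth; at 8 semitones (a half step narrower than major) the quality is minor.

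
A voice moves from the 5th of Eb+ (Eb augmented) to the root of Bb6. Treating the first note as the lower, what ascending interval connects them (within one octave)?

diminished octave

The 5th of Eb+ (Eb augmented) is B; the root of Bb6 is Bb.
8 letter names make it an octave; at 11 semitones (a half step narrower than perfect) the quality is diminished.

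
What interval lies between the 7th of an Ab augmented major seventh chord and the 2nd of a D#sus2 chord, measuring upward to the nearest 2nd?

augmented sixth

Ab augmented major seventh has G as its 7th, and D#sus2 has E# as its 2nd.
6 letter names make it a sixth; at 10 semitones (a half step wider than major) the quality is augmented.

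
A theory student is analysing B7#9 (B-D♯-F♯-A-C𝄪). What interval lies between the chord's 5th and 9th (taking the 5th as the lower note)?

A5

The 5th is F♯ and the 9th is C𝄪.
5 letter names make it a fifth; at 8 semitones (a half step wider than perfect) the quality is augmented.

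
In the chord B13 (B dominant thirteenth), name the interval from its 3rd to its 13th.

B13: B–D#–F#–A–C#–G#.
3rd = D#; 13th = G#.
Counting 11 letters and 17 half steps from D# gives a perfect eleventh.

P11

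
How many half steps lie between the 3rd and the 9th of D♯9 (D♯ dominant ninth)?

D♯9 (D♯ dominant ninth): D♯–F𝄪–A♯–C♯–E♯.
F𝄪 to E♯ is a minor seventh: 10 semitones.

10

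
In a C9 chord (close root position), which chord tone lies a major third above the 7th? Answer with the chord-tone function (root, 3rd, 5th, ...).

9th

C9 (C dominant ninth) is spelled C, E, G, Bb, D.
The 7th is Bb. A major third above Bb is D.
D is the chord's 9th.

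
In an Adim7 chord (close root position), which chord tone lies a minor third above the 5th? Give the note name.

Gb

Spelling the chord: A-C-E♭-G♭.
The 5th is E♭. A minor third above E♭ is G♭.
G♭ is the chord's 7th.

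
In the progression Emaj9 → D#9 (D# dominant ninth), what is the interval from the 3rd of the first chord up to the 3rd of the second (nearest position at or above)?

major 7th

The 3rd of Emaj9 is G#; the 3rd of D#9 (D# dominant ninth) is F##.
G# up to F## spans 7 letter names and 11 semitones — a major seventh.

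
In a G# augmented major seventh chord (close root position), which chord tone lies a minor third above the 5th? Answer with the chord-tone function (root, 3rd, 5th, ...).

The chord tones of G#maj7#5 (G# augmented major seventh) are G#, B#, D##, F##.
The 5th is D##. A minor third above D## is F##.
F## is the chord's 7th.

7th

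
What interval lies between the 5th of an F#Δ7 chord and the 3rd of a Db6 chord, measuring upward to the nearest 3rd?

The 5th of F#Δ7 is C#; the 3rd of Db6 is F.
From C# to F: 4 semitones over a fourth = diminished.

diminished fourth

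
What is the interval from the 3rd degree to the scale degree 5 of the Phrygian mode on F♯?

major third

Spelling the Phrygian mode on F♯: F♯ G A B C♯ D E.
That puts A below C♯.
A up to C♯ spans 3 letter names and 4 semitones — a major third.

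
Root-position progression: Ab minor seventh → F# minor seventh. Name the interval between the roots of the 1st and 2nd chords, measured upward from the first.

augmented sixth

The roots are Ab and F#.
Ab up to F# is 10 semitones, a half step wider than a major sixth, so the interval is augmented.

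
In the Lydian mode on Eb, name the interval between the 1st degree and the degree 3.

Spelling the Lydian mode on Eb: Eb F G A Bb C D.
That puts Eb below G.
From Eb to G is 4 semitones, exactly the major third.

major third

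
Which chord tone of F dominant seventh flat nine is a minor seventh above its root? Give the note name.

The chord tones of F7b9 are F–A–C–Eb–Gb.
The root is F. A minor seventh above F is Eb.
Eb is the chord's 7th.

Eb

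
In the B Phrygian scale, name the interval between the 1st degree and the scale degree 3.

B phrygian: B C D E F# G A.
The 1st degree is B and the 3rd degree is D.
From B to D: 3 semitones over a third = minor.

m3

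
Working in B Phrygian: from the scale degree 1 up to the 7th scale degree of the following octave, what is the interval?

minor fourteenth

Spelling B Phrygian: B C D E F# G A.
That puts B below A.
B up to A is 22 semitones, a half step narrower than a major fourteenth, so the interval is minor.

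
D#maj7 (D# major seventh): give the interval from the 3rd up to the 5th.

minor third

D#Δ7 is spelled D# F## A# C##.
So we need the interval from F## up to A#.
F## up to A# is 3 semitones, a half step narrower than a major third, so the interval is minor.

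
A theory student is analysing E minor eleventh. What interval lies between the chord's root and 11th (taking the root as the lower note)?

perfect 11th

Em11 is spelled E G B D F# A.
So we need the interval from E up to A.
Counting 11 letters and 17 half steps from E gives a perfect eleventh.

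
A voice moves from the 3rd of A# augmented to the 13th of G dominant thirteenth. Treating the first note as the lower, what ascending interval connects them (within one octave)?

A# augmented has C## as its 3rd, and G dominant thirteenth has E as its 13th.
From C## to E: 2 semitones over a third = diminished.

diminished third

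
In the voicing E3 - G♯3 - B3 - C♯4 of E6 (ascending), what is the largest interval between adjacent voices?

Adjacent intervals: E3→G♯3 = major third; G♯3→B3 = minor third; B3→C♯4 = major second.
The largest is E3 to G♯3, a major third (4 semitones).

M3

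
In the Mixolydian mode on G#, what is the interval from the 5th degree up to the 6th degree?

The scale runs G# A# B# C# D# E# F#.
That puts D# below E#.
D# up to E# spans 2 letter names and 2 semitones — a major second.

major second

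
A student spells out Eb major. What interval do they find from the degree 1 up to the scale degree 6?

Spelling Eb major: Eb F G Ab Bb C D.
Degree 1 = Eb; degree 6 = C.
Eb up to C spans 6 letter names and 9 semitones — a major sixth.

M6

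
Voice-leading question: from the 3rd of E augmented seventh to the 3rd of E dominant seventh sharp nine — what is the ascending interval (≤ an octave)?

perfect unison

E augmented seventh has G# as its 3rd, and E dominant seventh sharp nine has G# as its 3rd.
Counting 1 letters and 0 half steps from G# gives a perfect unison.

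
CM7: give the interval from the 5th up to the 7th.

CM7 (C major seventh): C-E-G-B.
So we need the interval from G up to B.
Counting 3 letters and 4 half steps from G gives a major third.

major third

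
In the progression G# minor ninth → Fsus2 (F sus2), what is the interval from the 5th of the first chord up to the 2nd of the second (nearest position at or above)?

G# minor ninth has D# as its 5th, and Fsus2 (F sus2) has G as its 2nd.
From D# to G: 4 semitones over a fourth = diminished.

diminished fourth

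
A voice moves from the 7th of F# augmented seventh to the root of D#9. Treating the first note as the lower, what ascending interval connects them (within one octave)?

major seventh

The 7th of F# augmented seventh is E; the root of D#9 is D#.
E up to D# spans 7 letter names and 11 semitones — a major seventh.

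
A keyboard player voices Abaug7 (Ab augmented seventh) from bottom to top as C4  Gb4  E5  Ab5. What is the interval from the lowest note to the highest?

The outer voices are C4 and Ab5.
C up to Ab is 20 semitones, a half step narrower than a major thirteenth, so the interval is minor.

m13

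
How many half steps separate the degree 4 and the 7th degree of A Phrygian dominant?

The scale is A Bb C# D E F G.
D up to G is a perfect fourth — 5 semitones.

5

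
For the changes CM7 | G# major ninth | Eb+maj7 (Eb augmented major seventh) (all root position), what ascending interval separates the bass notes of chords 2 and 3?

The roots are G# and Eb.
6 letter names make it a sixth; at 7 semitones (a whole step narrower than major) the quality is diminished.

diminished 6th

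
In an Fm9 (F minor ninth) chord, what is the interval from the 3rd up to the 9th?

major 7th

Spelling the chord: F–Ab–C–Eb–G.
That puts Ab below G.
Counting 7 letters and 11 half steps from Ab gives a major seventh.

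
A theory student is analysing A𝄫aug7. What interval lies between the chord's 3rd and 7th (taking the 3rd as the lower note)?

A𝄫7#5 (A𝄫 augmented seventh): A𝄫–C♭–E♭–G𝄫.
The 3rd is C♭ and the 7th is G𝄫.
5 letter names make it a fifth; at 6 semitones (a half step narrower than perfect) the quality is diminished.
That tritone between 3rd and 7th is what gives the dominant seventh its pull toward resolution.

d5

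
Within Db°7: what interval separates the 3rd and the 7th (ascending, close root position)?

Dbdim7 (Db diminished seventh): Db Fb Abb Cbb.
The 3rd is Fb and the 7th is Cbb.
Fb up to Cbb is 6 semitones, a half step narrower than a perfect fifth, so the interval is diminished.

diminished 5th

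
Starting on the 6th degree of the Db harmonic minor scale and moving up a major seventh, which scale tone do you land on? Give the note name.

Ab

The scale is Db Eb Fb Gb Ab Bbb C.
The 6th degree is Bbb; a major seventh above that is Ab — scale degree 5.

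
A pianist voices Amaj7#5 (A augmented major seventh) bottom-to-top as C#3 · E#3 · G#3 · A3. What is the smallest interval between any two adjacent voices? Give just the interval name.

m2

Adjacent intervals: C#3→E#3 = major third; E#3→G#3 = minor third; G#3→A3 = minor second.
The smallest is G#3 to A3, a minor second (1 semitone).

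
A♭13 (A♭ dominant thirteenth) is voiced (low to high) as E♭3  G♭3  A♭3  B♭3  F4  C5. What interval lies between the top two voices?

Those voices are F4 and C5.
Counting 5 letters and 7 half steps from F gives a perfect fifth.

perfect fifth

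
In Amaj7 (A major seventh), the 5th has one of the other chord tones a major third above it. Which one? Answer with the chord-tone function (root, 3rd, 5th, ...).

Amaj7: A, C#, E, G#.
The 5th is E. A major third above E is G#.
G# is the chord's 7th.

7th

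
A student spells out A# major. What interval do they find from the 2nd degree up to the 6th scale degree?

The scale runs A# B# C## D# E# F## G##.
That puts B# below F##.
B# up to F## spans 5 letter names and 7 semitones — a perfect fifth.

perfect 5th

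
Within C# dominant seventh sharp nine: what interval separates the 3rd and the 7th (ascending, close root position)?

C#7#9 is spelled C#-E#-G#-B-D##.
The 3rd is E# and the 7th is B.
From E# to B: 6 semitones over a fifth = diminished.
This 3–7 tritone is the characteristic tension at the heart of the dominant sound.

diminished 5th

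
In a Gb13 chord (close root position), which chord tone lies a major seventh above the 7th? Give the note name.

Eb

The chord tones of Gb13 are Gb, Bb, Db, Fb, Ab, Eb.
The 7th is Fb. A major seventh above Fb is Eb.
Eb is the chord's 13th.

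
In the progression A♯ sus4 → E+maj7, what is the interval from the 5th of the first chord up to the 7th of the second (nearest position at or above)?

A♯ sus4 has E♯ as its 5th, and E+maj7 has D♯ as its 7th.
E♯ up to D♯ is 10 semitones, a half step narrower than a major seventh, so the interval is minor.

minor seventh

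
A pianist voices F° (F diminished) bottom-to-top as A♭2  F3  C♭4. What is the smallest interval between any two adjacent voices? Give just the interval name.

d5

Adjacent intervals: A♭2→F3 = major sixth; F3→C♭4 = diminished fifth.
The smallest is F3 to C♭4, a diminished fifth (6 semitones).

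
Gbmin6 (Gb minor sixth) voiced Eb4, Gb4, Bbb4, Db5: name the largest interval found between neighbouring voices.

Adjacent intervals: Eb4→Gb4 = minor third; Gb4→Bbb4 = minor third; Bbb4→Db5 = major third.
The largest is Bbb4 to Db5, a major third (4 semitones).

major third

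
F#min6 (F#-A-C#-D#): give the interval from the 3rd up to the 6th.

3rd = A; 6th = D#.
From A to D#: 6 semitones over a fourth = augmented.

augmented fourth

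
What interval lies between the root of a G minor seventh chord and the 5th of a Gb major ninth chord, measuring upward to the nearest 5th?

diminished fifth

The root of G minor seventh is G; the 5th of Gb major ninth is Db.
From G to Db: 6 semitones over a fifth = diminished.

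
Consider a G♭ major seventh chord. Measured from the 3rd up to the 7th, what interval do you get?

perfect fifth

G♭maj7: G♭ B♭ D♭ F.
So we need the interval from B♭ up to F.
B♭ up to F spans 5 letter names and 7 semitones — a perfect fifth.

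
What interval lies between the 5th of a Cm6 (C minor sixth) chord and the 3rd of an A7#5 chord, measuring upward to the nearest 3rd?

Cm6 (C minor sixth) has G as its 5th, and A7#5 has C♯ as its 3rd.
G up to C♯ is 6 semitones, a half step wider than a perfect fourth, so the interval is augmented.

augmented fourth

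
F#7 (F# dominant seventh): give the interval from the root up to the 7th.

F#7 is spelled F#-A#-C#-E.
So we need the interval from F# up to E.
F# up to E is 10 semitones, a half step narrower than a major seventh, so the interval is minor.

m7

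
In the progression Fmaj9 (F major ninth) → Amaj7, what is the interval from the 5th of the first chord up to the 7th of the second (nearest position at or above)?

The 5th of Fmaj9 (F major ninth) is C; the 7th of Amaj7 is G#.
C up to G# is 8 semitones, a half step wider than a perfect fifth, so the interval is augmented.

augmented 5th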